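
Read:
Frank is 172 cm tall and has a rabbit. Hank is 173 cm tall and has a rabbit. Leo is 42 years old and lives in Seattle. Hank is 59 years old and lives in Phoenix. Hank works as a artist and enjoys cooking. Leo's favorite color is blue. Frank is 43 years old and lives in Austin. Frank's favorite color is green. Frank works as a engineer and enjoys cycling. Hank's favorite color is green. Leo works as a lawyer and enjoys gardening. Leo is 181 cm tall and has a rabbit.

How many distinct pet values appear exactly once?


Unique pet values: 0

0


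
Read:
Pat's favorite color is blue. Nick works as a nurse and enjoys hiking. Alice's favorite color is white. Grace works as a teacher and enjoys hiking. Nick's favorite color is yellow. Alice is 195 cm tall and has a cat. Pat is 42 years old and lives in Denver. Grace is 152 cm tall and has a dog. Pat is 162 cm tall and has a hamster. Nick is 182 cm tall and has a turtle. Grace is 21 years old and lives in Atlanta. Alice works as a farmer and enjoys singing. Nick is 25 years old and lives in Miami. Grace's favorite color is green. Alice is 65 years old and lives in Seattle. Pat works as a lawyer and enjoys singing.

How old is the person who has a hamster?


Person with hamster is Pat, age 42

42


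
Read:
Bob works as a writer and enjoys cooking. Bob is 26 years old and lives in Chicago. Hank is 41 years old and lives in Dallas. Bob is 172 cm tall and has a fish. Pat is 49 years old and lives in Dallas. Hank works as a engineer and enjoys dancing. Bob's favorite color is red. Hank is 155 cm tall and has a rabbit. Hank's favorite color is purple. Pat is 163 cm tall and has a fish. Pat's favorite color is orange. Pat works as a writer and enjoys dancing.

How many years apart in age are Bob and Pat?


26 vs 49, diff = 23

23


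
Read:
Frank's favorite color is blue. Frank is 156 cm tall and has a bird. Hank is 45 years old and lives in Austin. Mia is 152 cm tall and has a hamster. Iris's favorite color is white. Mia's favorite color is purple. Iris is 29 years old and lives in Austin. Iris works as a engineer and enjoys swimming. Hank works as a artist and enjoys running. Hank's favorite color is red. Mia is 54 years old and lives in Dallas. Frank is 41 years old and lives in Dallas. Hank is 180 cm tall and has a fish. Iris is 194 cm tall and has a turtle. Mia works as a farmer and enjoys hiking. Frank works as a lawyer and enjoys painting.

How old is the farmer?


The farmer is Mia, age 54

54


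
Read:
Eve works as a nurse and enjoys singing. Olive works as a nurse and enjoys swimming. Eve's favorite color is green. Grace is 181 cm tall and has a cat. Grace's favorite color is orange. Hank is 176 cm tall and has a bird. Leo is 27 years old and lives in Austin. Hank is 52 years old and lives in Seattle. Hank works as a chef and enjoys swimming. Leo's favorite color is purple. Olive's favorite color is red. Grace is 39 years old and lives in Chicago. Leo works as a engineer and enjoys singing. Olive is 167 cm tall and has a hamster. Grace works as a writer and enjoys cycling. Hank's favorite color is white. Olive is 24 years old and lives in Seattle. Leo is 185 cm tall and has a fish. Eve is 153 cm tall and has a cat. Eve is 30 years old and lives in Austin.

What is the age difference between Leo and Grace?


|27 - 39| = 12

12


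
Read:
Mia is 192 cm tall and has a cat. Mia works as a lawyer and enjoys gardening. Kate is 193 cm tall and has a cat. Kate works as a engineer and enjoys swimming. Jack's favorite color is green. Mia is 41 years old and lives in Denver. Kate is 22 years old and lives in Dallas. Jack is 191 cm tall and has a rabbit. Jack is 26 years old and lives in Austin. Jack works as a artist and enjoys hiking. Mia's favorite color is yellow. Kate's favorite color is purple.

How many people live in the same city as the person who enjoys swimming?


Person with hobby swimming is Kate, city Dallas. Count = 1

1


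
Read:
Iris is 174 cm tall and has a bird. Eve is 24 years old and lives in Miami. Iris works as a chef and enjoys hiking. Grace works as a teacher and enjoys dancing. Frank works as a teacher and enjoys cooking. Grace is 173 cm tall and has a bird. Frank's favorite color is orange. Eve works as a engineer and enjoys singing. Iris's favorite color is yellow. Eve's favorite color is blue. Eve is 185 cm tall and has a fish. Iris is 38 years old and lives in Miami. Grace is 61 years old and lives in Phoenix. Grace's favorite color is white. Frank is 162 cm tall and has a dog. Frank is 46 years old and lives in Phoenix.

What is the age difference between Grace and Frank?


|61 - 46| = 15

15


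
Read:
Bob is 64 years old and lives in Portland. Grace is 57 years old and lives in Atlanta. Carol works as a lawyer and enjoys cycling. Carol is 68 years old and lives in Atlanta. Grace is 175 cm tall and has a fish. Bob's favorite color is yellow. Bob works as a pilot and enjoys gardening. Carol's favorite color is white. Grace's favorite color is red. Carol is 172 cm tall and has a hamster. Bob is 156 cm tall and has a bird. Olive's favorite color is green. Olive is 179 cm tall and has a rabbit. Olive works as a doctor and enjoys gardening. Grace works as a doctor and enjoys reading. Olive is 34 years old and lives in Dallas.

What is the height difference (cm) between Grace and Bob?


|175 - 156| = 19

19


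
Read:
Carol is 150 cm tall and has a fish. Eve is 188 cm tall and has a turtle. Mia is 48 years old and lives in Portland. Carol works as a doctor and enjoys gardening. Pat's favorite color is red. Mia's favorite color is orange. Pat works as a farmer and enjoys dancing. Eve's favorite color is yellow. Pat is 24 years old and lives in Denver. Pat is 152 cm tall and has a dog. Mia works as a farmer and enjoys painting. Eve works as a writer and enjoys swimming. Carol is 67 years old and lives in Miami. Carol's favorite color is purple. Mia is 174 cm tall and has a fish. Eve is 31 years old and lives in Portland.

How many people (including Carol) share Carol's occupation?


Carol is a doctor. Count = 1

1


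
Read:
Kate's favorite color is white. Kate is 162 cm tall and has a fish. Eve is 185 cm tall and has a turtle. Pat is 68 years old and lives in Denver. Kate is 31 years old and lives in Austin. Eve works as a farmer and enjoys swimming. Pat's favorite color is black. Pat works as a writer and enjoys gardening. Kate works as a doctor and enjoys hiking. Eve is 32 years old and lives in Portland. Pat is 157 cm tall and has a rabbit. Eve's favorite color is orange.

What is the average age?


Sum=131, n=3, avg=43.67

43.67


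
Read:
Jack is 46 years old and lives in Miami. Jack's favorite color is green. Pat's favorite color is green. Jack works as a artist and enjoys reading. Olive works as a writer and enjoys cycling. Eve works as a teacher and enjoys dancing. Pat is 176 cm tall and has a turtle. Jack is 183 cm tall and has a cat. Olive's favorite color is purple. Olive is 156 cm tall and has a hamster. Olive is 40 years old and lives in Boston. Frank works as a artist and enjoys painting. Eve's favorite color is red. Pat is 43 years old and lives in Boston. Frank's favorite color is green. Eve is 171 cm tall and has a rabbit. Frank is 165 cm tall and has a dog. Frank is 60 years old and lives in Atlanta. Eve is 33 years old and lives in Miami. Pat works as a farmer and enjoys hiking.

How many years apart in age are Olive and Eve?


40 vs 33, diff = 7

7


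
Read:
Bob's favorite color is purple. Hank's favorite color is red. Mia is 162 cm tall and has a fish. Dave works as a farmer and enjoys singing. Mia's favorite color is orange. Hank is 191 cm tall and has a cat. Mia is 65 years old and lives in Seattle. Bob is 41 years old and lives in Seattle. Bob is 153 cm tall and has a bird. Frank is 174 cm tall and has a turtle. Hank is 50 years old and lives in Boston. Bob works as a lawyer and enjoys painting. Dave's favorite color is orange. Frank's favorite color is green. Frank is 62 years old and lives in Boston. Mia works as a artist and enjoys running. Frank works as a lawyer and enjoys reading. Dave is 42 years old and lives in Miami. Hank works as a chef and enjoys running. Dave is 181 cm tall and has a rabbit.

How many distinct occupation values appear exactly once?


Unique occupation values: 3

3


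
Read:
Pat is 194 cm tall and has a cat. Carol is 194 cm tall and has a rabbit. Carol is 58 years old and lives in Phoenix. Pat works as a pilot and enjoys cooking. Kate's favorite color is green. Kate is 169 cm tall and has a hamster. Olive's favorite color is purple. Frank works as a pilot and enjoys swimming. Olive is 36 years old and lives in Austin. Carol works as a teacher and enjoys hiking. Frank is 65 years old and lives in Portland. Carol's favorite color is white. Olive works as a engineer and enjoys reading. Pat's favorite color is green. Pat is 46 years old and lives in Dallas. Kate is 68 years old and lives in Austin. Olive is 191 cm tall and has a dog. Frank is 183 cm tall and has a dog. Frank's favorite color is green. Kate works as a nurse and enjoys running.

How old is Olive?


Olive is 36 years old

36


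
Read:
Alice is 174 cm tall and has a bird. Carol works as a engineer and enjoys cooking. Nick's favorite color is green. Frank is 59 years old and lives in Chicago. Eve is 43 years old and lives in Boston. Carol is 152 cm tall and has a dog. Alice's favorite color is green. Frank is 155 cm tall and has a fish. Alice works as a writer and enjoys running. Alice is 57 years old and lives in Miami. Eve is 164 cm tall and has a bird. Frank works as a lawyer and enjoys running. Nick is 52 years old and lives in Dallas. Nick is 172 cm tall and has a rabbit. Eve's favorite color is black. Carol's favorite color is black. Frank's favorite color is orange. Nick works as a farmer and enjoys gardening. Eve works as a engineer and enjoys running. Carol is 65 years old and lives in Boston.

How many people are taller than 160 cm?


Taller than 160: 3

3


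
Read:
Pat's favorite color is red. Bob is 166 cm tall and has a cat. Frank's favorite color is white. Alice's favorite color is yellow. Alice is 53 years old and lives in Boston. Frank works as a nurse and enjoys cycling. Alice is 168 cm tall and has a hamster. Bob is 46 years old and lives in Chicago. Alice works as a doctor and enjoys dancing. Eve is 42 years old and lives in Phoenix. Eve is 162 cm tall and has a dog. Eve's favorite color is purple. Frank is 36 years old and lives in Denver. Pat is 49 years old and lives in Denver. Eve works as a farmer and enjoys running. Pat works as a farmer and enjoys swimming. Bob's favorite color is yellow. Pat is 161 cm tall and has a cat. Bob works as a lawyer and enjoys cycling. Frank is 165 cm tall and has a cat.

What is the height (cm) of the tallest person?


Tallest: Alice at 168 cm

168


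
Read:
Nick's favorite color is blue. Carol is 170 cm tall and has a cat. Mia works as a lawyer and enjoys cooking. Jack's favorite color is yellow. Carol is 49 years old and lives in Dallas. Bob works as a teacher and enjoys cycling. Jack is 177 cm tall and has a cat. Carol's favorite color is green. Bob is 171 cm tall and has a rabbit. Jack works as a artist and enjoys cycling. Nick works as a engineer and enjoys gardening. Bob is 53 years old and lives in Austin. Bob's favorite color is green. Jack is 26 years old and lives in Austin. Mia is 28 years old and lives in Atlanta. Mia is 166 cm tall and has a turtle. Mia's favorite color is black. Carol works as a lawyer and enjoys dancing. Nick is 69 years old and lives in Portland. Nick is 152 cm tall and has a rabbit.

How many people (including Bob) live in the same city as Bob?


Bob lives in Austin. Count = 2

2


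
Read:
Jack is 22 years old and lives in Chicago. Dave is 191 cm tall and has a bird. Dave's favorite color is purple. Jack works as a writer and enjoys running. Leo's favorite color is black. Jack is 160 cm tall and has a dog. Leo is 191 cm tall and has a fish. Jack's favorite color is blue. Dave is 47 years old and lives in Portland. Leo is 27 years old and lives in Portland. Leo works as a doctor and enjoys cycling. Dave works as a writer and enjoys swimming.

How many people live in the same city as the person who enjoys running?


Person with hobby running is Jack, city Chicago. Count = 1

1


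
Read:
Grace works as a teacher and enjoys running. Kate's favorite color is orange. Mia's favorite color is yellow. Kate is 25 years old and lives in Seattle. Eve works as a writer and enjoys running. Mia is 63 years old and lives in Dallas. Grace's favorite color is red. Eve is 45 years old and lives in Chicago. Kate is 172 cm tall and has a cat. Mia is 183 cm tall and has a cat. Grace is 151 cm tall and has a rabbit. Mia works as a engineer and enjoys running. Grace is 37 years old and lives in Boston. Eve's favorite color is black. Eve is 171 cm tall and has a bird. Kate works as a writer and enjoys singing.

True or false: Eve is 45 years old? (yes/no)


Eve is actually 45. yes

yes


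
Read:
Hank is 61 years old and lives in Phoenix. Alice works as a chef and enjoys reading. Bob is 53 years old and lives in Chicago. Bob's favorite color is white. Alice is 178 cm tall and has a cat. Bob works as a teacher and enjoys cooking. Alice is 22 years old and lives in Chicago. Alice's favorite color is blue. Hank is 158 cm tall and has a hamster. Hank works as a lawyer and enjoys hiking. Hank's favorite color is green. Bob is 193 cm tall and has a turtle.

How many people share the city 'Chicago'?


Count: 2

2


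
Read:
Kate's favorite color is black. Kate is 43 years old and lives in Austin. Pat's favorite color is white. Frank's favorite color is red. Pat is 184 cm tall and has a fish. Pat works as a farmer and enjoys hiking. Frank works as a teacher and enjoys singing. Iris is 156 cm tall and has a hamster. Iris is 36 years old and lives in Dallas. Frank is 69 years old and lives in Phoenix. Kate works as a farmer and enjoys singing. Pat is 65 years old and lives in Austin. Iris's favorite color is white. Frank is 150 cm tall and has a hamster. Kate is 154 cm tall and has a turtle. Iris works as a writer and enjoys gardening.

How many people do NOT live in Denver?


Not in Denver: 4

4


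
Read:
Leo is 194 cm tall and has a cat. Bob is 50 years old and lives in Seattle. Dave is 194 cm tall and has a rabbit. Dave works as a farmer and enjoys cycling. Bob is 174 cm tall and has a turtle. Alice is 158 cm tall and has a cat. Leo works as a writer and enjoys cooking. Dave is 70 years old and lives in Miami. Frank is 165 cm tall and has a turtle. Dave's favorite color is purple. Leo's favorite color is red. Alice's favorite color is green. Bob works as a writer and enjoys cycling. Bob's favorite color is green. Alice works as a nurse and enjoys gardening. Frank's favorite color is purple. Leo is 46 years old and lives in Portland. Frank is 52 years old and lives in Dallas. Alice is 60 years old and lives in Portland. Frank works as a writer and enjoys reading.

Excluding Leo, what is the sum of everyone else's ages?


Sum (excluding Leo): 232

232


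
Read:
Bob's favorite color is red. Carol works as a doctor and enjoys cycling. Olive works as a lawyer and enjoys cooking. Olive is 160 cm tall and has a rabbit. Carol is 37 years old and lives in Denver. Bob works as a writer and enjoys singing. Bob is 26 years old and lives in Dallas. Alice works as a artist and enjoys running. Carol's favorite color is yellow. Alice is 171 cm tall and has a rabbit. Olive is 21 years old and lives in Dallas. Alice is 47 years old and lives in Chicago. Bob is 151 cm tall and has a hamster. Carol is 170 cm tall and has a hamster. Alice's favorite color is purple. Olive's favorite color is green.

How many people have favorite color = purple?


Count: 1

1


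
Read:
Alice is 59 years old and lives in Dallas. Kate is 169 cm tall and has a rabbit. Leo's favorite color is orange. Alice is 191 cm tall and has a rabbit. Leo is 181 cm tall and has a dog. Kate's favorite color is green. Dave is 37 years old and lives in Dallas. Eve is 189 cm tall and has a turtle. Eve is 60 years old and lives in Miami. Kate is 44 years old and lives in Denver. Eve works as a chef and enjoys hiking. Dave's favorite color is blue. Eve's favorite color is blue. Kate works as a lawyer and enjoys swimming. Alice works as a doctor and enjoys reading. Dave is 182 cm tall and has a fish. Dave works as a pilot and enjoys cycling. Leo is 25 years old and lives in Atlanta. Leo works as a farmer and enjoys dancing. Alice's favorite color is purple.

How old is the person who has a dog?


Person with dog is Leo, age 25

25


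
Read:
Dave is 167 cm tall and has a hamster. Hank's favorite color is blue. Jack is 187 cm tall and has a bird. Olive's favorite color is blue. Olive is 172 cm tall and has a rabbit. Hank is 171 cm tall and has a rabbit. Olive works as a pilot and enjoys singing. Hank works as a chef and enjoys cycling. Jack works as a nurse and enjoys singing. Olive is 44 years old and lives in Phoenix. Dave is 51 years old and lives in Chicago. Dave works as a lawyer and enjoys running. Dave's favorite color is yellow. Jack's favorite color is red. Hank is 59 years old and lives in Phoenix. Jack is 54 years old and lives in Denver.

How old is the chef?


The chef is Hank, age 59

59


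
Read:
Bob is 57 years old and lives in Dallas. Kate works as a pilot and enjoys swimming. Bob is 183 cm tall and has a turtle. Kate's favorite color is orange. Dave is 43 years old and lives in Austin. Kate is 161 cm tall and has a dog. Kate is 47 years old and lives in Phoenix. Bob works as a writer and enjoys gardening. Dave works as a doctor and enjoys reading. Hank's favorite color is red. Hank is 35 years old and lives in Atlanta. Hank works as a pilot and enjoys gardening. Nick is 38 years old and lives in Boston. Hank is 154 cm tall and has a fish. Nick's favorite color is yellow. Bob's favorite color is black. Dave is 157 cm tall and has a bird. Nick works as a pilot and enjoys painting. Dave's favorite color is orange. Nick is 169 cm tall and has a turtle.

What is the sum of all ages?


35+57+43+47+38 = 220

220


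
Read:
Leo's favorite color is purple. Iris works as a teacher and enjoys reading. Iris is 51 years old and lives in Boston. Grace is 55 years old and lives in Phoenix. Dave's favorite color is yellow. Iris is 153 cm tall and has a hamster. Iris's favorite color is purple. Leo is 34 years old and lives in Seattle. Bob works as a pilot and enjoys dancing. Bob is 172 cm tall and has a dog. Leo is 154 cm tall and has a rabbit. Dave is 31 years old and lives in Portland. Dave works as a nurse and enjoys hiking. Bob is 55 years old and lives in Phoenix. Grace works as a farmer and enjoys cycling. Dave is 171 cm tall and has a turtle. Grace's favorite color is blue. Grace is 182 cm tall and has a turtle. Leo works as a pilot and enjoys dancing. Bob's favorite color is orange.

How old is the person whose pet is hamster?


Person with pet=hamster is Iris, age 51

51


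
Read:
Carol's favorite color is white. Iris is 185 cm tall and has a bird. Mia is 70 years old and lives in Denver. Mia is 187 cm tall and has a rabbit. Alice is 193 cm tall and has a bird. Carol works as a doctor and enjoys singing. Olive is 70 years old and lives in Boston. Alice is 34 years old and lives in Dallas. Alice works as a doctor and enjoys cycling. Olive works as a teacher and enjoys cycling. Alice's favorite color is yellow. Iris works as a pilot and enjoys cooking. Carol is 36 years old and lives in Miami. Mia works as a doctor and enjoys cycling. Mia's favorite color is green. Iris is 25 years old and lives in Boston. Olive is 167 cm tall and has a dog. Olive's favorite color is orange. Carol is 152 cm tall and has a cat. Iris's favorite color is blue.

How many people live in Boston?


Count in Boston: 2

2


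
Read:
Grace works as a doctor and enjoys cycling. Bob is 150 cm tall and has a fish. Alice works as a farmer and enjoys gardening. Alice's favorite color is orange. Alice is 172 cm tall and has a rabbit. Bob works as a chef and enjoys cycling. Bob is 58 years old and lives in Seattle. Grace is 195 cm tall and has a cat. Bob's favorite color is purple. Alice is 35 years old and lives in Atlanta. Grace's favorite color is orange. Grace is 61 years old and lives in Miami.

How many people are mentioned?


People: Alice, Bob, Grace. Count = 3

3


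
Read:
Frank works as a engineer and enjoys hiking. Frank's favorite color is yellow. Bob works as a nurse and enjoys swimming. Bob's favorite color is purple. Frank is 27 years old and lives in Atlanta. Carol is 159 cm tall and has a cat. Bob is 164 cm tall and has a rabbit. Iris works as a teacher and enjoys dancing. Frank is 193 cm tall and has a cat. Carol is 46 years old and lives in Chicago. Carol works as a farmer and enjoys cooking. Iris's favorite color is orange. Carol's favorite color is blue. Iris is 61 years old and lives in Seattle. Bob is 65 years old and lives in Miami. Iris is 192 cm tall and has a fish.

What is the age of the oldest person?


Oldest: Bob at 65

65


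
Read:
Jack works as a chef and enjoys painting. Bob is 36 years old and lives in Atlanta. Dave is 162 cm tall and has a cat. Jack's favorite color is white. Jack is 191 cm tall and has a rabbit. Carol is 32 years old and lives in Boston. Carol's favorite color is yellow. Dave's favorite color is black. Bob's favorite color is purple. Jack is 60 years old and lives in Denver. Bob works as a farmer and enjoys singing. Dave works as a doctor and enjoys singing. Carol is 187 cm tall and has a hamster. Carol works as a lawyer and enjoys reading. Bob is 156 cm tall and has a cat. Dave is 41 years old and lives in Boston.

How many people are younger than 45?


Filter: 3

3


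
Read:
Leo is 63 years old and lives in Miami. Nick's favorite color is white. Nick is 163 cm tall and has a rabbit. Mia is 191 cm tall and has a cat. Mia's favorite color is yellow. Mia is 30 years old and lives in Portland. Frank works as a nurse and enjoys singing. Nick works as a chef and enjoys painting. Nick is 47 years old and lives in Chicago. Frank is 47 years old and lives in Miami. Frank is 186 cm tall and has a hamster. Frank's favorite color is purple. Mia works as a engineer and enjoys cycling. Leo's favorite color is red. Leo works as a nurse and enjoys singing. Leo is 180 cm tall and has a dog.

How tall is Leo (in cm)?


Leo is 180 cm tall

180


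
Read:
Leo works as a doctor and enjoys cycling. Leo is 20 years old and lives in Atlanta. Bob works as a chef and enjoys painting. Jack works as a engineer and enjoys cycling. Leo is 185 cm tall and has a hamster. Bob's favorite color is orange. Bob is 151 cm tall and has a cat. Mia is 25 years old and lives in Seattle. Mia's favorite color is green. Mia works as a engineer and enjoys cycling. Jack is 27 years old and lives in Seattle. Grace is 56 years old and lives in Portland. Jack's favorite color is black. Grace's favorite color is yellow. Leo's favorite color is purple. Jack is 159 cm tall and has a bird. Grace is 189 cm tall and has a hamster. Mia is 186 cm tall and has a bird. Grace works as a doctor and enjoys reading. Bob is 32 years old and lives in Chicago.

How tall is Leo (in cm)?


Leo is 185 cm tall

185


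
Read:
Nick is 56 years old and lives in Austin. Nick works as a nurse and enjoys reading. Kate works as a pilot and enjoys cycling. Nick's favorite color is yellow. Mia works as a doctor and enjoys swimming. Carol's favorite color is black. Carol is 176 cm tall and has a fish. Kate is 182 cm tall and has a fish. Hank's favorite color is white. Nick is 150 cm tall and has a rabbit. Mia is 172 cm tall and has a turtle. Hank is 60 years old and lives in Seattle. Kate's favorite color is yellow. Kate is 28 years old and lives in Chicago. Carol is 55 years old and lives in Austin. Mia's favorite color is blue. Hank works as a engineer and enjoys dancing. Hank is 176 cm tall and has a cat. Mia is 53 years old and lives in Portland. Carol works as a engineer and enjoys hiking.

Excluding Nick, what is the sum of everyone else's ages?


Sum (excluding Nick): 196

196


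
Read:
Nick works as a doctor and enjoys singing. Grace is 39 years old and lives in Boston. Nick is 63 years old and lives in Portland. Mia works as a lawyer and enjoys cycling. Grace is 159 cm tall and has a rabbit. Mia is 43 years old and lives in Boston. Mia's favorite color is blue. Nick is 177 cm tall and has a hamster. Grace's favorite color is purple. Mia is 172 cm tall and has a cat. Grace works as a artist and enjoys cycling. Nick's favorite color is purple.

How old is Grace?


Grace is 39 years old

39


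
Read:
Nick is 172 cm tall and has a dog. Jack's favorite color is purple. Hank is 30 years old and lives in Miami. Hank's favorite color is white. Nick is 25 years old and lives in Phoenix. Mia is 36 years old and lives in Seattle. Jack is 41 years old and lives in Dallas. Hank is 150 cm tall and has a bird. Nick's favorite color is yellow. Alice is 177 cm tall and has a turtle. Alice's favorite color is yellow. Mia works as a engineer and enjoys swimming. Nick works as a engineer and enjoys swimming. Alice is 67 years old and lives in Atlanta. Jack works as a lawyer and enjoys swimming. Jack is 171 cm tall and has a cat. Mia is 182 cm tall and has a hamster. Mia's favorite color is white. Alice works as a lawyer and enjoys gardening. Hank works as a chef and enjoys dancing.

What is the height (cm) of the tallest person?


Tallest: Mia at 182 cm

182


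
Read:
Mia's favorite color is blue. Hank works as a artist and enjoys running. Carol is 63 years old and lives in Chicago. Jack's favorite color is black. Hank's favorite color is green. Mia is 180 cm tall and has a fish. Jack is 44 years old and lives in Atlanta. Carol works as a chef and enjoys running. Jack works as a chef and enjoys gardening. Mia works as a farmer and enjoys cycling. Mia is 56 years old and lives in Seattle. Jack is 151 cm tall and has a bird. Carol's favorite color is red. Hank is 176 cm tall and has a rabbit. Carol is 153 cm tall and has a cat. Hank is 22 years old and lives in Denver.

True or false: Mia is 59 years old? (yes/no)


Mia is actually 56. no

no


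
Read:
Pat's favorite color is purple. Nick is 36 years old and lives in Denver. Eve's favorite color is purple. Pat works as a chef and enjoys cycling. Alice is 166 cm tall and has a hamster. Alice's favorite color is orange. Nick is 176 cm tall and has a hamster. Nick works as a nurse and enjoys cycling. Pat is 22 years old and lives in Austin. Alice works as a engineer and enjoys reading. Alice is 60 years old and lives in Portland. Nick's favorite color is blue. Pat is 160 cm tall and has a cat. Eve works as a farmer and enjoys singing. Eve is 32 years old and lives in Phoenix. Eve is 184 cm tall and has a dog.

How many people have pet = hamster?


Count: 2

2


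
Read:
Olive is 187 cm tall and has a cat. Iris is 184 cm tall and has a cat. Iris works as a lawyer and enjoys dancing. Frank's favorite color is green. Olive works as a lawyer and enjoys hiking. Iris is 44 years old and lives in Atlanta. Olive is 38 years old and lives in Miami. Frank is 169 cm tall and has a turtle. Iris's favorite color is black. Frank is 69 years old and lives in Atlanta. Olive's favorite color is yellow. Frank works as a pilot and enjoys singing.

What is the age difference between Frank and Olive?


|69 - 38| = 31

31


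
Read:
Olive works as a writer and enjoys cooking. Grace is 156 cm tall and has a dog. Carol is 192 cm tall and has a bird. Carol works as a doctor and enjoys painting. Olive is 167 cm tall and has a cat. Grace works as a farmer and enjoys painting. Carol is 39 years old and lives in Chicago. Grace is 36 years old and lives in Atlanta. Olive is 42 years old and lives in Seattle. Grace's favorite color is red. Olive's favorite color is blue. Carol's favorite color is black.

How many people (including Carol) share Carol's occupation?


Carol is a doctor. Count = 1

1


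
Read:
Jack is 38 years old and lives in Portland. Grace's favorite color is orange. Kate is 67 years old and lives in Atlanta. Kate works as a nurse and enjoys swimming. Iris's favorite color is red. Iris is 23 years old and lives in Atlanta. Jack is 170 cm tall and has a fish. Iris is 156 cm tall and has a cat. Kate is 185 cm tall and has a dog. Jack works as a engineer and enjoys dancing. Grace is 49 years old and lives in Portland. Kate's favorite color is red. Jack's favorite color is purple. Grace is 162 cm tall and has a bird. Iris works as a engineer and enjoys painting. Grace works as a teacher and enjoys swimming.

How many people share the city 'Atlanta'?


Count: 2

2


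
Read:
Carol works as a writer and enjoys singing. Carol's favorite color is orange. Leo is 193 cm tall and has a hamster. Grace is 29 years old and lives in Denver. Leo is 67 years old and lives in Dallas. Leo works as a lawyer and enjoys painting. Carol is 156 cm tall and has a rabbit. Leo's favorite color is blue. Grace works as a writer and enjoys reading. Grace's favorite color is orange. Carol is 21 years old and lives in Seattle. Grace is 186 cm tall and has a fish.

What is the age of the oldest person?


Oldest: Leo at 67

67


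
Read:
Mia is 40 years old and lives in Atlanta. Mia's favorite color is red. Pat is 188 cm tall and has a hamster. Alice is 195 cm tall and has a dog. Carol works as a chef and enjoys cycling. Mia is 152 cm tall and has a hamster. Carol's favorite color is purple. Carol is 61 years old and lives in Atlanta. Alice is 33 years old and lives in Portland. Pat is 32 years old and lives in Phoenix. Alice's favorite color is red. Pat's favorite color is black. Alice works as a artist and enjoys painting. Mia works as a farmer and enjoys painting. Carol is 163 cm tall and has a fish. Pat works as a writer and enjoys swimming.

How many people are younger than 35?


Filter: 2

2


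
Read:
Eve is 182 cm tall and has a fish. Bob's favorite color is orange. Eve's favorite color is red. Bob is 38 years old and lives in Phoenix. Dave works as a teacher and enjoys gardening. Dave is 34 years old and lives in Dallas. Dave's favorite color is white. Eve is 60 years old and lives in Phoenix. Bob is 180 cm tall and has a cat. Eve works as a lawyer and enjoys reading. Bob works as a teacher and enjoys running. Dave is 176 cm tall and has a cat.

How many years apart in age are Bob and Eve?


38 vs 60, diff = 22

22


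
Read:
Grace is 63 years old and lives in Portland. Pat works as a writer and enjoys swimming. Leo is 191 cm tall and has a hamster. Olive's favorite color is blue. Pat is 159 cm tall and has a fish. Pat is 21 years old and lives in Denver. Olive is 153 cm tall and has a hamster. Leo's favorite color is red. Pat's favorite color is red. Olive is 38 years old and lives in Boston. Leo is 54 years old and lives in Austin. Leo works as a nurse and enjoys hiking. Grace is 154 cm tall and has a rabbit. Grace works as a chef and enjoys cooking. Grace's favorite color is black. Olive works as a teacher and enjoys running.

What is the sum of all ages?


54+21+38+63 = 176

176


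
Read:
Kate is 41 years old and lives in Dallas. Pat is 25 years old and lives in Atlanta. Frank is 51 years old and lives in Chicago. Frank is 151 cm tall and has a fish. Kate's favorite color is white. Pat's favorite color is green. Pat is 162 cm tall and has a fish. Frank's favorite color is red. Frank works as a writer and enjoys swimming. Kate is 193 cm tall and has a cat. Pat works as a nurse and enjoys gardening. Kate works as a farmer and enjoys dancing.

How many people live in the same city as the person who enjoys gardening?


Person with hobby gardening is Pat, city Atlanta. Count = 1

1


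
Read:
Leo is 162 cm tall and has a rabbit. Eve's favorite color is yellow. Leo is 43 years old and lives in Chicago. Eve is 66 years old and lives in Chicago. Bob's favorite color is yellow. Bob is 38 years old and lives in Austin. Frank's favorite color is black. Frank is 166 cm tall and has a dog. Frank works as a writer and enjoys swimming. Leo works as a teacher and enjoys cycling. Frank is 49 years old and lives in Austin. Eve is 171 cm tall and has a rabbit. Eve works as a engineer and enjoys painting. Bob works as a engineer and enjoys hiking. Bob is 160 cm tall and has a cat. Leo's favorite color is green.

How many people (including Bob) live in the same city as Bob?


Bob lives in Austin. Count = 2

2


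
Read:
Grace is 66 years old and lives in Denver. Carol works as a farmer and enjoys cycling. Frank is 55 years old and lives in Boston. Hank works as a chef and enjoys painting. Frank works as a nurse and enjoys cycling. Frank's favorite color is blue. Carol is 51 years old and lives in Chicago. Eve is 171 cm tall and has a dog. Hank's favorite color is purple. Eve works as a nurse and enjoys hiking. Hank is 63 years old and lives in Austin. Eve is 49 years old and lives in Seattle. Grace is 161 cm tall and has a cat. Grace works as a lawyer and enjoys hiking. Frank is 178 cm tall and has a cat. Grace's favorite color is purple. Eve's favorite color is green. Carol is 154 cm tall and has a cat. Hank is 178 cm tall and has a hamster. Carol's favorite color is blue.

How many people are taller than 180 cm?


Taller than 180: 0

0


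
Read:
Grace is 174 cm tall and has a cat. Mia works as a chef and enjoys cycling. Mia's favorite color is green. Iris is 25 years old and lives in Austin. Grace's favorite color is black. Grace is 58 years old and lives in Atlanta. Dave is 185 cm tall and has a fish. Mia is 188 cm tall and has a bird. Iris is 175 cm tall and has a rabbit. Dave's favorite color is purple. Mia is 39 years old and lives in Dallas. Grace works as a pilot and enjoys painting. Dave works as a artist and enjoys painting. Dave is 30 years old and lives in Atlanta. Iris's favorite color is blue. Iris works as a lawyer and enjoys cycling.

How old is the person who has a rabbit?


Person with rabbit is Iris, age 25

25


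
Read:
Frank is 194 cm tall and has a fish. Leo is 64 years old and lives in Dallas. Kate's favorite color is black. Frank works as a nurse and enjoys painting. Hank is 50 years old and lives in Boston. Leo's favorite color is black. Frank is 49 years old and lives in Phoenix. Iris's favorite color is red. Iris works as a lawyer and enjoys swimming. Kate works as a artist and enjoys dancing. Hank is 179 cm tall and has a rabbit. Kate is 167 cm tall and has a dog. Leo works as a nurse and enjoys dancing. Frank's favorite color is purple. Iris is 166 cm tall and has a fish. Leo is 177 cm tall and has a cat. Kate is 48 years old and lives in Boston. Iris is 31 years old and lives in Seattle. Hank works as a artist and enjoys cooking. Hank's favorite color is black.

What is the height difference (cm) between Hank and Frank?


|179 - 194| = 15

15


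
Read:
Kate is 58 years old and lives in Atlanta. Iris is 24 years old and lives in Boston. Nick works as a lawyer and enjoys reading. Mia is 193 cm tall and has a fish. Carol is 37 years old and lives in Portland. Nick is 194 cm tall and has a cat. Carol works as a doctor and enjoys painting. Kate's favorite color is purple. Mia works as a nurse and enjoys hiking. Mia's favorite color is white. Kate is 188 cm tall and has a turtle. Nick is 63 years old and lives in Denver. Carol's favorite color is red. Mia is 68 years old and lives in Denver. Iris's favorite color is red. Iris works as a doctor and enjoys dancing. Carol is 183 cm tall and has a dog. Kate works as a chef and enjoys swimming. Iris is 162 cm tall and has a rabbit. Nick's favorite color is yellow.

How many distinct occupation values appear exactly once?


Unique occupation values: 3

3


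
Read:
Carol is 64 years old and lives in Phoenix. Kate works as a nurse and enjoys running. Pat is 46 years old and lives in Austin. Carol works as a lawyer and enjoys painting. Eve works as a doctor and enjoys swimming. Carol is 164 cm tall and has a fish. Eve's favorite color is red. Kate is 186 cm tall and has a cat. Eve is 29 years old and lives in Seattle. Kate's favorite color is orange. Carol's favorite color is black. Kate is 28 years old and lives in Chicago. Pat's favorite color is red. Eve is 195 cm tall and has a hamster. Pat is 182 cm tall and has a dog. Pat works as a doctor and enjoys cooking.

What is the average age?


Sum=167, n=4, avg=41.75

41.75


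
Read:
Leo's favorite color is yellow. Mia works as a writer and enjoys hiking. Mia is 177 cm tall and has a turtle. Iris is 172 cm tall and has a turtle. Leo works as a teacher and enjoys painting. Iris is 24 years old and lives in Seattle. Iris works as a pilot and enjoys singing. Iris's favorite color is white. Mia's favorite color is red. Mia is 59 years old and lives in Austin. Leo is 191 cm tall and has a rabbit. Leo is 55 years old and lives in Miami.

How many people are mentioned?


People: Iris, Leo, Mia. Count = 3

3


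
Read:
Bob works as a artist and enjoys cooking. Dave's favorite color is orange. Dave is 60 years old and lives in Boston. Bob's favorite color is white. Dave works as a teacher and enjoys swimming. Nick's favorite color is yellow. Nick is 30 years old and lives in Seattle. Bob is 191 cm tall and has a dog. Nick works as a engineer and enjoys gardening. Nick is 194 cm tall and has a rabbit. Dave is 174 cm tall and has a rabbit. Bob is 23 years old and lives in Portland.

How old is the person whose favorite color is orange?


Person with favorite color=orange is Dave, age 60

60


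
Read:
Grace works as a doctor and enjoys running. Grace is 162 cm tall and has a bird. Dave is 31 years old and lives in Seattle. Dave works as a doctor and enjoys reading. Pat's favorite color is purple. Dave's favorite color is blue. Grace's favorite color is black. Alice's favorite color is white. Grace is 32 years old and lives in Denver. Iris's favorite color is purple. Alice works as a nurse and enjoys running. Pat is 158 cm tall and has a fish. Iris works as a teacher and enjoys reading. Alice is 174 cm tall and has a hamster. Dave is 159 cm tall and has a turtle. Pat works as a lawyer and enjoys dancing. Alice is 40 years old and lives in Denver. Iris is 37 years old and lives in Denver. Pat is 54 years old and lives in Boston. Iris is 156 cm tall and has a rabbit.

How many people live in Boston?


Count in Boston: 1

1


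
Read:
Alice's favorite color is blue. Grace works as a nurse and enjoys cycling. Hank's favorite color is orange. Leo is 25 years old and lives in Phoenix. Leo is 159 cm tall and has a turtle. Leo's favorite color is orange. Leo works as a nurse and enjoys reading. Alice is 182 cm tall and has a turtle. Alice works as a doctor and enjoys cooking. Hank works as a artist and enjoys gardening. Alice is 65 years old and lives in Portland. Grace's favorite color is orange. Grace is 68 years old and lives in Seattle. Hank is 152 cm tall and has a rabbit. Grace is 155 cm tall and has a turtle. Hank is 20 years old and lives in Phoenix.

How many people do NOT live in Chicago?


Not in Chicago: 4

4


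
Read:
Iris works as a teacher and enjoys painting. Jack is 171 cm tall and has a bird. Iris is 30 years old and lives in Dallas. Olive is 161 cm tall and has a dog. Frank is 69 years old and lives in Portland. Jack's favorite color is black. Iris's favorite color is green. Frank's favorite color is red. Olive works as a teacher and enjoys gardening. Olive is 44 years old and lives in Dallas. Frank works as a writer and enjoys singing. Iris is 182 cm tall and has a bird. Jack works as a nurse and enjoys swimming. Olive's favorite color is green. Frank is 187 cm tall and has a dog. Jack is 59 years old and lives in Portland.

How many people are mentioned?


People: Frank, Jack, Iris, Olive. Count = 4

4


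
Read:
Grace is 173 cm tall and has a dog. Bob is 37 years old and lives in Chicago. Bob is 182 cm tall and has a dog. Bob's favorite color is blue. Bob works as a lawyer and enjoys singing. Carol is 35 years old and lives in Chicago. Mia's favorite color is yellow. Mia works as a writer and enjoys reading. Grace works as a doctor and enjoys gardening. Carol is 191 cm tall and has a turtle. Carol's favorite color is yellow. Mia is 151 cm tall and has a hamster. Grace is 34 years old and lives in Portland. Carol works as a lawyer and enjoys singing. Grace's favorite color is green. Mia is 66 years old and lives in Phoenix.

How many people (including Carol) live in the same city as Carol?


Carol lives in Chicago. Count = 2

2
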